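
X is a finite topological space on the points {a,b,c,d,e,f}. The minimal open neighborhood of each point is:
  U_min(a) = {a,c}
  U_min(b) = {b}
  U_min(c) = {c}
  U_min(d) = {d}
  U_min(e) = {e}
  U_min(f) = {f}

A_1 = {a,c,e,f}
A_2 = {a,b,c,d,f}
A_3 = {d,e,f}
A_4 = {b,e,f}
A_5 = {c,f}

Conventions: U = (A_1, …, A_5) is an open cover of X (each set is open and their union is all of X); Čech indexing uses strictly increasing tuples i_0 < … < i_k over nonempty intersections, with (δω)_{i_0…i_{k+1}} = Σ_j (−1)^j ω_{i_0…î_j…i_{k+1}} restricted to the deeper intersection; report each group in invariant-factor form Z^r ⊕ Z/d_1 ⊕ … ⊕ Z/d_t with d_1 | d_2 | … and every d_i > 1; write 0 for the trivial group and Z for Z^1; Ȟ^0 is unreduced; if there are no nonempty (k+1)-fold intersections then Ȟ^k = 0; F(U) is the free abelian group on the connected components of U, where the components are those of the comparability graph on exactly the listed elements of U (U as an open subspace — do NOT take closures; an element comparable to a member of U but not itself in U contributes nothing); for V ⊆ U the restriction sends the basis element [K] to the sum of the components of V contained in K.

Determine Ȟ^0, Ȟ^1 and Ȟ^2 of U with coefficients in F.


Ȟ^0 = Z^5,  Ȟ^1 = 0,  Ȟ^2 = 0

nerve simplices:
  A12={a,c,f} A13={e,f} A14={e,f} A15={c,f} A23={d,f} A24={b,f} A25={c,f} A34={e,f} A35={f} A45={f}
  A123={f} A124={f} A125={c,f} A134={e,f} A135={f} A145={f} A234={f} A235={f} A245={f} A345={f}
  A1234={f} A1235={f} A1245={f} A1345={f} A2345={f}
  A12345={f}
components per intersection:
  A1: {a,c} {e} {f}
  A2: {a,c} {b} {d} {f}
  A3: {d} {e} {f}
  A4: {b} {e} {f}
  A5: {c} {f}
  A12: {a,c} {f}
  A13: {e} {f}
  A14: {e} {f}
  A15: {c} {f}
  A23: {d} {f}
  A24: {b} {f}
  A25: {c} {f}
  A34: {e} {f}
  A35: {f}
  A45: {f}
  A123: {f}
  A124: {f}
  A125: {c} {f}
  A134: {e} {f}
  A135: {f}
  A145: {f}
  A234: {f}
  A235: {f}
  A245: {f}
  A345: {f}
  A1234: {f}
  A1235: {f}
  A1245: {f}
  A1345: {f}
  A2345: {f}
  A12345: {f}
C dims 15,18,12,5; δ0: rk 10, SNF 1^10; δ1: rk 8, SNF 1^8; δ2: rk 4, SNF 1^4
degree 0: 15−10−0 = 5 → Ȟ^0 ≅ Z^5
degree 1: 18−8−10 = 0 → Ȟ^1 ≅ 0
degree 2: 12−4−8 = 0 → Ȟ^2 ≅ 0


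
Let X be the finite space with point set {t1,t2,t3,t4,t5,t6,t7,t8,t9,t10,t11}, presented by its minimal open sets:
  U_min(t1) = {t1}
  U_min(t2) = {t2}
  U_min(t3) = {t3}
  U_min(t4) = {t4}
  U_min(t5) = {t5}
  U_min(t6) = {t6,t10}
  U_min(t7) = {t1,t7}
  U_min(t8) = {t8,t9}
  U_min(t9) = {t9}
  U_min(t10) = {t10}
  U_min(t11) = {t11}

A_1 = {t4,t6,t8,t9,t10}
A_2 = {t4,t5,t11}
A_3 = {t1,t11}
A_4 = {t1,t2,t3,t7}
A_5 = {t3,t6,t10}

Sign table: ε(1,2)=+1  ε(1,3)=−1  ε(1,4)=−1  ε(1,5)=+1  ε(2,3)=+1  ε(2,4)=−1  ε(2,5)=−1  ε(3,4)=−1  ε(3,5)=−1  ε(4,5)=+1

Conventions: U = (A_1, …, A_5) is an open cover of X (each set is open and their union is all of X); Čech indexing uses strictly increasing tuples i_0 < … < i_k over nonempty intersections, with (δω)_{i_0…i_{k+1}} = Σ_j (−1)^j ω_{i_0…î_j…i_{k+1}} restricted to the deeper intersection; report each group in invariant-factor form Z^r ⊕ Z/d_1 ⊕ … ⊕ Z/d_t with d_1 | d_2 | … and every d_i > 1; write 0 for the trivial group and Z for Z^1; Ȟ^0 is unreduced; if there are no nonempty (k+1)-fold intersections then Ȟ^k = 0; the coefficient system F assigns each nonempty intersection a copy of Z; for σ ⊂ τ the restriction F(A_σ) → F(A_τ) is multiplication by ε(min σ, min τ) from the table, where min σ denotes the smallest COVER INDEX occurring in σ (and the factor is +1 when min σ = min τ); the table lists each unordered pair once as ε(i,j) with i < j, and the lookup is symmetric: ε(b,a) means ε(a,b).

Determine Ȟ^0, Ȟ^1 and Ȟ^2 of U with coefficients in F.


Ȟ^0(U;F) ≅ 0; Ȟ^1(U;F) ≅ Z/2; Ȟ^2(U;F) ≅ 0

intersection data:
  A12={t4} A15={t6,t10} A23={t11} A34={t1} A45={t3}
C dims 5,5; δ0: rk 5, SNF 1^4·2
Ȟ^0 = (5 − 5) − 0 = 0, so Ȟ^0 ≅ 0
Ȟ^1 = (5 − 0) − 5 = 0 plus torsion [2], so Ȟ^1 ≅ Z/2
Ȟ^2 = (0 − 0) − 0 = 0, so Ȟ^2 ≅ 0


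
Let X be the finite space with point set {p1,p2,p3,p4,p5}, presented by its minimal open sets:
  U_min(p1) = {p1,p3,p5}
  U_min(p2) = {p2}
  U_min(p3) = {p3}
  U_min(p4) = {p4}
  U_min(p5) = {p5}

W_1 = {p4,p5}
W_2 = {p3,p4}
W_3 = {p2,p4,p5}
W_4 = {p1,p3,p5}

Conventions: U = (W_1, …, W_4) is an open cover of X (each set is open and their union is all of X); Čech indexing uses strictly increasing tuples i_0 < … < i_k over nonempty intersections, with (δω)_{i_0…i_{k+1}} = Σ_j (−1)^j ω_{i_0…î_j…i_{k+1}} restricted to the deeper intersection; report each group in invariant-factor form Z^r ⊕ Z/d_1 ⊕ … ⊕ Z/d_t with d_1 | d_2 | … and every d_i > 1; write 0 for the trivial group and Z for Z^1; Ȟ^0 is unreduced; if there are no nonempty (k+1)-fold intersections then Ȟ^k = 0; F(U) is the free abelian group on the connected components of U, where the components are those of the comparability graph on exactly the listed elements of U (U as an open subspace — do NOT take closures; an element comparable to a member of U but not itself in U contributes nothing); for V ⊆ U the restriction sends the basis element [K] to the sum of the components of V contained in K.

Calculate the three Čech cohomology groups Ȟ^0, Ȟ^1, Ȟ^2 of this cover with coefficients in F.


Ȟ^0 ≅ Z^3, Ȟ^1 ≅ 0, Ȟ^2 ≅ 0

nonempty intersections:
  W12={p4} W13={p4,p5} W14={p5} W23={p4} W24={p3} W34={p5}
  W123={p4} W134={p5}
components per intersection:
  W1: {p4} {p5}
  W2: {p3} {p4}
  W3: {p2} {p4} {p5}
  W4: {p1,p3,p5}
  W12: {p4}
  W13: {p4} {p5}
  W14: {p5}
  W23: {p4}
  W24: {p3}
  W34: {p5}
  W123: {p4}
  W134: {p5}
C dims 8,7,2; δ0: rk 5, SNF 1^5; δ1: rk 2, SNF 1^2
Ȟ^0: (8−5)−0=3 ⇒ Z^3
Ȟ^1: (7−2)−5=0 ⇒ 0
Ȟ^2: (2−0)−2=0 ⇒ 0


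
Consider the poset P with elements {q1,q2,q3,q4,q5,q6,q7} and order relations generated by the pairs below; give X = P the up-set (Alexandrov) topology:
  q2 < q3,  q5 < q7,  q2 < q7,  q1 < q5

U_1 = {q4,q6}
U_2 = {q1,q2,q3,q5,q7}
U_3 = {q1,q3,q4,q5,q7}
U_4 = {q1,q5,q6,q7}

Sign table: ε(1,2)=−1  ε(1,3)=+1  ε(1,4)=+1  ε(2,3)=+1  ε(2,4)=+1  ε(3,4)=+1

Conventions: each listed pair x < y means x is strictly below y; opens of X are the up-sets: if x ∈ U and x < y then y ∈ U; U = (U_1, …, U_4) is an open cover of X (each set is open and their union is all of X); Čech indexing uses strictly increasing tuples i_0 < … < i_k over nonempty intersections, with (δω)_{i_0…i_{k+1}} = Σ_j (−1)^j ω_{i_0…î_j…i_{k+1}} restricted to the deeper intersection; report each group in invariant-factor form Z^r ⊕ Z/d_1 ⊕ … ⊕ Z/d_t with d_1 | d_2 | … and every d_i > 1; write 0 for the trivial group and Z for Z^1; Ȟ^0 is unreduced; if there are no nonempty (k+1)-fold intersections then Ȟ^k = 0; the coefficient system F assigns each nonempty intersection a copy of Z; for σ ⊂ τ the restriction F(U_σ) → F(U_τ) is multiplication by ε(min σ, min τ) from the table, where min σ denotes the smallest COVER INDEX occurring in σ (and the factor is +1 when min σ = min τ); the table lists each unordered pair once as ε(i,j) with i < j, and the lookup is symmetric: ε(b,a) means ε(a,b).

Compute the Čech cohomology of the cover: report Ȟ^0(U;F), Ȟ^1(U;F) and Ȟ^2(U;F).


nonempty overlaps:
  U13={q4} U14={q6} U23={q1,q3,q5,q7} U24={q1,q5,q7} U34={q1,q5,q7}
  U234={q1,q5,q7}
C dims 4,5,1; δ0: rk 3, SNF 1^3; δ1: rk 1, SNF 1^1
degree 0: 4−3−0 = 1 → Ȟ^0 ≅ Z
degree 1: 5−1−3 = 1 → Ȟ^1 ≅ Z
degree 2: 1−0−1 = 0 → Ȟ^2 ≅ 0

Ȟ^0 = Z; Ȟ^1 = Z; Ȟ^2 = 0


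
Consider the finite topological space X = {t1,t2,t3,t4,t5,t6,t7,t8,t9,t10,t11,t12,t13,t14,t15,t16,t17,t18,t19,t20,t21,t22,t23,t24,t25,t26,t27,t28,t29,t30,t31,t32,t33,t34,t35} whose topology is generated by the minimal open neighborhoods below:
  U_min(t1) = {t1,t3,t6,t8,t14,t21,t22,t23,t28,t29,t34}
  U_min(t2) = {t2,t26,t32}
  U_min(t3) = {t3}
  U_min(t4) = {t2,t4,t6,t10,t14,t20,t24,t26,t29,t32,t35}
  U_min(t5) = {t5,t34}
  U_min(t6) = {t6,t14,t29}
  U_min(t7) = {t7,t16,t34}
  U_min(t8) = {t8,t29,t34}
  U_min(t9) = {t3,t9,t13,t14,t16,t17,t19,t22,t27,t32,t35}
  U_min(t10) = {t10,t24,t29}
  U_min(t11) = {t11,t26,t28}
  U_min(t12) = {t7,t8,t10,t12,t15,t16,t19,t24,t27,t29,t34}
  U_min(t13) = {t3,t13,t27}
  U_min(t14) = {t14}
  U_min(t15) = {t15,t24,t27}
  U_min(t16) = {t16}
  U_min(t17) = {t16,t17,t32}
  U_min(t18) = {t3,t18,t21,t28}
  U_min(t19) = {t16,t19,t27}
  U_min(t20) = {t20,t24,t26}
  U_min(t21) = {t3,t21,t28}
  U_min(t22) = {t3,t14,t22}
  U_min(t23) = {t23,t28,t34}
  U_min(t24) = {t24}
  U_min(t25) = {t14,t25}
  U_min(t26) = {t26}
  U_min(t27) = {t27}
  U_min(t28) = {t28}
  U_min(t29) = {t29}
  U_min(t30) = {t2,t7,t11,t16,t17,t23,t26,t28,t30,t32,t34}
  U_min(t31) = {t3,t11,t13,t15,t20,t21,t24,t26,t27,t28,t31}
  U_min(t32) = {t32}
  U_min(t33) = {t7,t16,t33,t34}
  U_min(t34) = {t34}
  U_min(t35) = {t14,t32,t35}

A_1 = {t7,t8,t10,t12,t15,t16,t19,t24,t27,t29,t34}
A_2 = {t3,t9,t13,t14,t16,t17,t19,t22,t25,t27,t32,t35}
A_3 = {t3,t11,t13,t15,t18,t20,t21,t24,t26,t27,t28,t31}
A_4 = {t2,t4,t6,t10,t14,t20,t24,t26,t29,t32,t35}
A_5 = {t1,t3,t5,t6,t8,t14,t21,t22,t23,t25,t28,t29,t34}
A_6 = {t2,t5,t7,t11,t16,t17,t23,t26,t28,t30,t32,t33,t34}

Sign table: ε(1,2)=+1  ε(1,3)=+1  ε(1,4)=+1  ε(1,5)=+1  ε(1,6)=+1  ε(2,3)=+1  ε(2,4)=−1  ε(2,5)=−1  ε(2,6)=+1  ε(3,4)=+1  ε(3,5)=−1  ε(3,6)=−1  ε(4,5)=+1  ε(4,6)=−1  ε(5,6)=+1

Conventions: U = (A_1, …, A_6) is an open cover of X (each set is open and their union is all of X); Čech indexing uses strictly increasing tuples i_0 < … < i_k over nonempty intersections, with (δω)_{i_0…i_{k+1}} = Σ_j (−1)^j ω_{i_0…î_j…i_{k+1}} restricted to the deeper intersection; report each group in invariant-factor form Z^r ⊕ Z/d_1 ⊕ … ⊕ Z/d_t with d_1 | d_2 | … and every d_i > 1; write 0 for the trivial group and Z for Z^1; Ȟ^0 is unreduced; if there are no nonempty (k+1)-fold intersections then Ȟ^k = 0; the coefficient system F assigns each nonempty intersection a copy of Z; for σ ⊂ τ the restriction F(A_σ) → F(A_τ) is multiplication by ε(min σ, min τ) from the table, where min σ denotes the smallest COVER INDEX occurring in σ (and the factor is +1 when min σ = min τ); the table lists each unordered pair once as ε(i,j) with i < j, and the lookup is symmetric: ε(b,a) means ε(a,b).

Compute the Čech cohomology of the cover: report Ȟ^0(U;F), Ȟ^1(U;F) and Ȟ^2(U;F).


intersection data:
  A12={t16,t19,t27} A13={t15,t24,t27} A14={t10,t24,t29} A15={t8,t29,t34} A16={t7,t16,t34} A23={t3,t13,t27} A24={t14,t32,t35} A25={t3,t14,t22,t25} A26={t16,t17,t32} A34={t20,t24,t26} A35={t3,t21,t28} A36={t11,t26,t28} A45={t6,t14,t29} A46={t2,t26,t32} A56={t5,t23,t28,t34}
  A123={t27} A126={t16} A134={t24} A145={t29} A156={t34} A235={t3} A245={t14} A246={t32} A346={t26} A356={t28}
C dims 6,15,10; δ0: rk 6, SNF 1^5·2; δ1: rk 9, SNF 1^9
Ȟ^0 = (6 − 6) − 0 = 0, so Ȟ^0 ≅ 0
Ȟ^1 = (15 − 9) − 6 = 0 plus torsion [2], so Ȟ^1 ≅ Z/2
Ȟ^2 = (10 − 0) − 9 = 1, so Ȟ^2 ≅ Z

Ȟ^0 ≅ 0; Ȟ^1 ≅ Z/2; Ȟ^2 ≅ Z


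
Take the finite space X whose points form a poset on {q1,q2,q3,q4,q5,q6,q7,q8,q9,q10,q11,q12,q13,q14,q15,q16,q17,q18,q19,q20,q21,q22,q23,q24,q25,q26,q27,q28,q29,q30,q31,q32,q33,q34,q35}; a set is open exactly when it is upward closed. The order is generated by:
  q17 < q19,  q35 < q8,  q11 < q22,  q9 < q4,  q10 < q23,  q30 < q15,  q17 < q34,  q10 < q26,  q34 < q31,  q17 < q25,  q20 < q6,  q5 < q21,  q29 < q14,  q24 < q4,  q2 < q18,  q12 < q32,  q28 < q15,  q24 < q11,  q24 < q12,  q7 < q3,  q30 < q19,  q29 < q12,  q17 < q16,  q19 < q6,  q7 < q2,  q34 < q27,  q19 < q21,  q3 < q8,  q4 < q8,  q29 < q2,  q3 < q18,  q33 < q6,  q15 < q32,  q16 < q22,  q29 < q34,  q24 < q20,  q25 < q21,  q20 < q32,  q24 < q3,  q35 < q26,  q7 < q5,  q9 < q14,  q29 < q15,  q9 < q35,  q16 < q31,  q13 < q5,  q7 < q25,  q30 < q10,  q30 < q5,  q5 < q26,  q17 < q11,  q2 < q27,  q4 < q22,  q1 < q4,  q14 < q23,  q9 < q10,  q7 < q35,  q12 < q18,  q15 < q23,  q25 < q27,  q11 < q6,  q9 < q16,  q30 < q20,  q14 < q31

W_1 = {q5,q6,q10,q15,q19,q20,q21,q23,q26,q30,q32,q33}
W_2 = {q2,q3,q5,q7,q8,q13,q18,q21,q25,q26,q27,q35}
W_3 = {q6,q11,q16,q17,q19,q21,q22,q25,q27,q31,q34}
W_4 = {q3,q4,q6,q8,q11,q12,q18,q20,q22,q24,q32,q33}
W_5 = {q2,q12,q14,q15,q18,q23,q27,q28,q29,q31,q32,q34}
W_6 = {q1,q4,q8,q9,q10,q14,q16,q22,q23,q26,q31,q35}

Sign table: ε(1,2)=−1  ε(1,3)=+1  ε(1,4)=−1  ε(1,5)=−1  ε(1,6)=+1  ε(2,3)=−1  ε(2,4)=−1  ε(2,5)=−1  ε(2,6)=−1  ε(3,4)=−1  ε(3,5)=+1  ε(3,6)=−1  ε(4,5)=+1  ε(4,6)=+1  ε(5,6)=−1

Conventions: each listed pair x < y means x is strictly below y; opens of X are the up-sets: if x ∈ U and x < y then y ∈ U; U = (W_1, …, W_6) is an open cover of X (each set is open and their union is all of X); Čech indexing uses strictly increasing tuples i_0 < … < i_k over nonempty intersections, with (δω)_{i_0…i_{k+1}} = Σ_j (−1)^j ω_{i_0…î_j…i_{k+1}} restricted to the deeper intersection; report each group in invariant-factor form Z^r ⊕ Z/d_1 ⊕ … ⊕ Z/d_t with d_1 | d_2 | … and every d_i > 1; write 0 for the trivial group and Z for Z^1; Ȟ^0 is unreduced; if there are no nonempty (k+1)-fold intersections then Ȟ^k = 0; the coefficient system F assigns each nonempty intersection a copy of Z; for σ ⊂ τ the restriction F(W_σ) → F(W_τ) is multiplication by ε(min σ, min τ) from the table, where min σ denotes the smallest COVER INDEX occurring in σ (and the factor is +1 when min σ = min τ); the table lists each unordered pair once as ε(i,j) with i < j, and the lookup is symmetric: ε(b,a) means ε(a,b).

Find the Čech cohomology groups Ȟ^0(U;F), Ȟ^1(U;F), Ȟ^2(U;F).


nerve of the cover:
  W12={q5,q21,q26} W13={q6,q19,q21} W14={q6,q20,q32,q33} W15={q15,q23,q32} W16={q10,q23,q26} W23={q21,q25,q27} W24={q3,q8,q18} W25={q2,q18,q27} W26={q8,q26,q35} W34={q6,q11,q22} W35={q27,q31,q34} W36={q16,q22,q31} W45={q12,q18,q32} W46={q4,q8,q22} W56={q14,q23,q31}
  W123={q21} W126={q26} W134={q6} W145={q32} W156={q23} W235={q27} W245={q18} W246={q8} W346={q22} W356={q31}
C dims 6,15,10; δ0: rk 6, SNF 1^5·2; δ1: rk 9, SNF 1^9
Ȟ^0 = (6 − 6) − 0 = 0, so Ȟ^0 ≅ 0
Ȟ^1 = (15 − 9) − 6 = 0 plus torsion [2], so Ȟ^1 ≅ Z/2
Ȟ^2 = (10 − 0) − 9 = 1, so Ȟ^2 ≅ Z

Ȟ^0 = 0,  Ȟ^1 = Z/2,  Ȟ^2 = Z


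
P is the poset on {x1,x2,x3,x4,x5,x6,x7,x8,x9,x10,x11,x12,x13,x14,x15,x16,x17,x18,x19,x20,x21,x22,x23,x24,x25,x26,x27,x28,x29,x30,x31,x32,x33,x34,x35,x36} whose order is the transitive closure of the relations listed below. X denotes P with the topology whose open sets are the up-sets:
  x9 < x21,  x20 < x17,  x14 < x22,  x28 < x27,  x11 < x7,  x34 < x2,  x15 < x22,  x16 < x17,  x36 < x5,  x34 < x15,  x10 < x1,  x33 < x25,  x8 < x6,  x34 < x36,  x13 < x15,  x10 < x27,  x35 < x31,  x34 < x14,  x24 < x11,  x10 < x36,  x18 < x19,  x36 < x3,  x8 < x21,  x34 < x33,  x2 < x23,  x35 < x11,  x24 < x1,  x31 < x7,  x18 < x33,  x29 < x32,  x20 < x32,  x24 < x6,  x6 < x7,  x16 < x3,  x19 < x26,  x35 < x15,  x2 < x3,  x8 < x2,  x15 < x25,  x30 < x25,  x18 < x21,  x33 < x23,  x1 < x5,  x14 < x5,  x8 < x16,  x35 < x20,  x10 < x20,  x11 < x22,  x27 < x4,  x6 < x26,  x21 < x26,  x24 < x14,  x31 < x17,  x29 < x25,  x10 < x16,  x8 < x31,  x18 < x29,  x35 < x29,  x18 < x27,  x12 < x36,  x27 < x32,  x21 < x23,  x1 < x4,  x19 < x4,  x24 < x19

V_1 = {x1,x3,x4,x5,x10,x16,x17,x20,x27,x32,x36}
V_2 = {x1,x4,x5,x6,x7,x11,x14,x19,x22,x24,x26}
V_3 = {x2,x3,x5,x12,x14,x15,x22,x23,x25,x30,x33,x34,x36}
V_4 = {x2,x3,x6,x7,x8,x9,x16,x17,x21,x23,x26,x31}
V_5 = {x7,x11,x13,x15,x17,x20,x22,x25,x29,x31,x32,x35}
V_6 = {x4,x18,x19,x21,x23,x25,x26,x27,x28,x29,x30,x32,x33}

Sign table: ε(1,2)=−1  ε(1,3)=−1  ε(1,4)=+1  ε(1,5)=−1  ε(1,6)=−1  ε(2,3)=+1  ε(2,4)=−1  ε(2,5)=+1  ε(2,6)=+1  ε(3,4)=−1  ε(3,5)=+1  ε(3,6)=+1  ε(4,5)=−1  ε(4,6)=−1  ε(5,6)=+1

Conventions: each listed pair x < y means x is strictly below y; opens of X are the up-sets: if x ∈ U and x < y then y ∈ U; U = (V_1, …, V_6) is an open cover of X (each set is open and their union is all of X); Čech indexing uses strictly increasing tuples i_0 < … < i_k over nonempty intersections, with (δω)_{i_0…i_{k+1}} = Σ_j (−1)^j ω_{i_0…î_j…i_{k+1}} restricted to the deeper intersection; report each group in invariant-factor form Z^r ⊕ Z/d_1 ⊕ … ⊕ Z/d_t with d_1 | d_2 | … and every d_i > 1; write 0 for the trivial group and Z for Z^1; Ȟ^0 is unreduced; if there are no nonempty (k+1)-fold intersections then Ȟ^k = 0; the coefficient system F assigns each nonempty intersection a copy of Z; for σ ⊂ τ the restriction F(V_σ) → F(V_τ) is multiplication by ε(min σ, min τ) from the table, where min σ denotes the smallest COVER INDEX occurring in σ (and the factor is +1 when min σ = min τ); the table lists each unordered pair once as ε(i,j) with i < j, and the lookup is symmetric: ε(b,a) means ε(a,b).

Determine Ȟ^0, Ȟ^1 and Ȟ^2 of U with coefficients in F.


Ȟ^0 = Z,  Ȟ^1 = 0,  Ȟ^2 = Z/2

intersection data:
  V12={x1,x4,x5} V13={x3,x5,x36} V14={x3,x16,x17} V15={x17,x20,x32} V16={x4,x27,x32} V23={x5,x14,x22} V24={x6,x7,x26} V25={x7,x11,x22} V26={x4,x19,x26} V34={x2,x3,x23} V35={x15,x22,x25} V36={x23,x25,x30,x33} V45={x7,x17,x31} V46={x21,x23,x26} V56={x25,x29,x32}
  V123={x5} V126={x4} V134={x3} V145={x17} V156={x32} V235={x22} V245={x7} V246={x26} V346={x23} V356={x25}
C dims 6,15,10; δ0: rk 5, SNF 1^5; δ1: rk 10, SNF 1^9·2
Ȟ^0 = (6 − 5) − 0 = 1, so Ȟ^0 ≅ Z
Ȟ^1 = (15 − 10) − 5 = 0, so Ȟ^1 ≅ 0
Ȟ^2 = (10 − 0) − 10 = 0 plus torsion [2], so Ȟ^2 ≅ Z/2


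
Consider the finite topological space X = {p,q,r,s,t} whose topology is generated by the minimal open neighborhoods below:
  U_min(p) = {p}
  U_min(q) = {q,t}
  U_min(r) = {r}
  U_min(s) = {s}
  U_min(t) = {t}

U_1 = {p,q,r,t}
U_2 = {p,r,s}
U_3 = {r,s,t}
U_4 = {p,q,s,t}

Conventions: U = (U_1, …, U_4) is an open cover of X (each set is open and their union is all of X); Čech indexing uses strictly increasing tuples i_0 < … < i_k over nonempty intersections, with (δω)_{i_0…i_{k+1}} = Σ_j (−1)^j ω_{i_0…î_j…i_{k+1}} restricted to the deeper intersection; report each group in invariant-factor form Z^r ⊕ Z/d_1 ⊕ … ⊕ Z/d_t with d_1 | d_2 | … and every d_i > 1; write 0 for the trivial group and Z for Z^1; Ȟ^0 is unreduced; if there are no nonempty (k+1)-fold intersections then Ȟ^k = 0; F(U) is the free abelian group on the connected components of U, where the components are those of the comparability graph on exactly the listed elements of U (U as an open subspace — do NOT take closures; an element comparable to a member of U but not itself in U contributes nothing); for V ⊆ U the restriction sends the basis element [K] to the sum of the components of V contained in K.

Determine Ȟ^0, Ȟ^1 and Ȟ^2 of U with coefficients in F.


cover nerve:
  U12={p,r} U13={r,t} U14={p,q,t} U23={r,s} U24={p,s} U34={s,t}
  U123={r} U124={p} U134={t} U234={s}
components per intersection:
  U1: {p} {q,t} {r}
  U2: {p} {r} {s}
  U3: {r} {s} {t}
  U4: {p} {q,t} {s}
  U12: {p} {r}
  U13: {r} {t}
  U14: {p} {q,t}
  U23: {r} {s}
  U24: {p} {s}
  U34: {s} {t}
  U123: {r}
  U124: {p}
  U134: {t}
  U234: {s}
C dims 12,12,4; δ0: rk 8, SNF 1^8; δ1: rk 4, SNF 1^4
Ȟ^0: (12−8)−0=4 ⇒ Z^4
Ȟ^1: (12−4)−8=0 ⇒ 0
Ȟ^2: (4−0)−4=0 ⇒ 0

Ȟ^0 = Z^4; Ȟ^1 = 0; Ȟ^2 = 0


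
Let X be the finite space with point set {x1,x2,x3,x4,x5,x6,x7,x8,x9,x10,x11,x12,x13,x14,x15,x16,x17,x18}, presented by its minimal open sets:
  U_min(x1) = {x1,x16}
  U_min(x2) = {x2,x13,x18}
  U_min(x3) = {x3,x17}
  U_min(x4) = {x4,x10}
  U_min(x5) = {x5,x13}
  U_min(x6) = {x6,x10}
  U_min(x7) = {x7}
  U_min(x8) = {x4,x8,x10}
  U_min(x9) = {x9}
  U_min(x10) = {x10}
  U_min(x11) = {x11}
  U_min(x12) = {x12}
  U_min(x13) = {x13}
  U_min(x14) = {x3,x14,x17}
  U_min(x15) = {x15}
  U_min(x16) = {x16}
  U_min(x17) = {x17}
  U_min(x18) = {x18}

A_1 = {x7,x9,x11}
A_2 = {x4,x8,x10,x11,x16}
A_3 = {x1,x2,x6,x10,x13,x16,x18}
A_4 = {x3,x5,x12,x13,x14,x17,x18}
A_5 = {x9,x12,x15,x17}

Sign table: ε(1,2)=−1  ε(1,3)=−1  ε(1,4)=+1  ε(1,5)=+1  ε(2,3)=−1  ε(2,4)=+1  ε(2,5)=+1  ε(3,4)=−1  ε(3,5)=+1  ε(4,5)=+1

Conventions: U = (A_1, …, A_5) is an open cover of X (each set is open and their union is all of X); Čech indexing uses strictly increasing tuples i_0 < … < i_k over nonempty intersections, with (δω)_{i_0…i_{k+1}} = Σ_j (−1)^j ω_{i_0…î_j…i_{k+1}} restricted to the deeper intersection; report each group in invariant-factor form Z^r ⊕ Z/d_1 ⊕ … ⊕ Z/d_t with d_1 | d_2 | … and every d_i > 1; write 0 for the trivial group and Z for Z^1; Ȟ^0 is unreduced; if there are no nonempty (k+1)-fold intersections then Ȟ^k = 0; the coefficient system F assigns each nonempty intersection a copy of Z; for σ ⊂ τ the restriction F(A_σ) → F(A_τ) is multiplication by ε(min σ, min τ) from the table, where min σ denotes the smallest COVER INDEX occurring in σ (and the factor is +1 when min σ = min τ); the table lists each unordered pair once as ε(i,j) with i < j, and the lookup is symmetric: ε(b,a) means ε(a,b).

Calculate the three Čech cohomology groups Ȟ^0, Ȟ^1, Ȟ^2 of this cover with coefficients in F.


cover nerve:
  A12={x11} A15={x9} A23={x10,x16} A34={x13,x18} A45={x12,x17}
C dims 5,5; δ0: rk 5, SNF 1^4·2
Ȟ^0: (5−5)−0=0 ⇒ 0
Ȟ^1: (5−0)−5=0 plus torsion [2] ⇒ Z/2
Ȟ^2: (0−0)−0=0 ⇒ 0

Ȟ^0(U;F) ≅ 0, Ȟ^1(U;F) ≅ Z/2 and Ȟ^2(U;F) ≅ 0


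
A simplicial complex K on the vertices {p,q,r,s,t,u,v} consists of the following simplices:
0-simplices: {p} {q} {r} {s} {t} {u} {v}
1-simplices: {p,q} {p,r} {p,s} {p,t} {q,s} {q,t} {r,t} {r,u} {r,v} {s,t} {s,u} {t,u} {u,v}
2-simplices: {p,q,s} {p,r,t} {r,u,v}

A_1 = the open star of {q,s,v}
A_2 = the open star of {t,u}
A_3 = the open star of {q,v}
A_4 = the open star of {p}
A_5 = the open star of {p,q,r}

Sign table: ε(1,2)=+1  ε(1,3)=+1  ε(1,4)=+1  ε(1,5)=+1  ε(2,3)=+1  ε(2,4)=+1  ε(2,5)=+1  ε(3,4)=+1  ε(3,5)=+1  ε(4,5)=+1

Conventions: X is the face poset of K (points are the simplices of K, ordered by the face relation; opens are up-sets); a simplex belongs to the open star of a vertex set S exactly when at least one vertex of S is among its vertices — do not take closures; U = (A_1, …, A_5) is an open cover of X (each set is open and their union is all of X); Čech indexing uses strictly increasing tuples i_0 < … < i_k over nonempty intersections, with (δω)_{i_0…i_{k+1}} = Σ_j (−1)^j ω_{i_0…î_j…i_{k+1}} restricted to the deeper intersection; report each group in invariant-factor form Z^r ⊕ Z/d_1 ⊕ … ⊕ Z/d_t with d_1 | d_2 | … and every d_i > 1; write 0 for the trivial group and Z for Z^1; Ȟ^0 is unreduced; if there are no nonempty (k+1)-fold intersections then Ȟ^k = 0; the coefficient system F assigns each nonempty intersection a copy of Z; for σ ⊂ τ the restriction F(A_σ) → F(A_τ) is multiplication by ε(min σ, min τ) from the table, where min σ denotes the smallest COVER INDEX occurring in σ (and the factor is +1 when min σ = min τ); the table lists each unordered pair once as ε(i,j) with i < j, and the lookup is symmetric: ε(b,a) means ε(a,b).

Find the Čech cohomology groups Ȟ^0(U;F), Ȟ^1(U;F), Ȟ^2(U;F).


cover nerve:
  A1={{q},{s},{v},{p,q},{p,s},{q,s},{q,t},{r,v},{s,t},{s,u},{u,v},{p,q,s},{r,u,v}} A2={{t},{u},{p,t},{q,t},{r,t},{r,u},{s,t},{s,u},{t,u},{u,v},{p,r,t},{r,u,v}} A3={{q},{v},{p,q},{q,s},{q,t},{r,v},{u,v},{p,q,s},{r,u,v}} A4={{p},{p,q},{p,r},{p,s},{p,t},{p,q,s},{p,r,t}} A5={{p},{q},{r},{p,q},{p,r},{p,s},{p,t},{q,s},{q,t},{r,t},{r,u},{r,v},{p,q,s},{p,r,t},{r,u,v}}
  A12={{q,t},{s,t},{s,u},{u,v},{r,u,v}} A13={{q},{v},{p,q},{q,s},{q,t},{r,v},{u,v},{p,q,s},{r,u,v}} A14={{p,q},{p,s},{p,q,s}} A15={{q},{p,q},{p,s},{q,s},{q,t},{r,v},{p,q,s},{r,u,v}} A23={{q,t},{u,v},{r,u,v}} A24={{p,t},{p,r,t}} A25={{p,t},{q,t},{r,t},{r,u},{p,r,t},{r,u,v}} A34={{p,q},{p,q,s}} A35={{q},{p,q},{q,s},{q,t},{r,v},{p,q,s},{r,u,v}} A45={{p},{p,q},{p,r},{p,s},{p,t},{p,q,s},{p,r,t}}
  A123={{q,t},{u,v},{r,u,v}} A125={{q,t},{r,u,v}} A134={{p,q},{p,q,s}} A135={{q},{p,q},{q,s},{q,t},{r,v},{p,q,s},{r,u,v}} A145={{p,q},{p,s},{p,q,s}} A235={{q,t},{r,u,v}} A245={{p,t},{p,r,t}} A345={{p,q},{p,q,s}}
  A1235={{q,t},{r,u,v}} A1345={{p,q},{p,q,s}}
C dims 5,10,8,2; δ0: rk 4, SNF 1^4; δ1: rk 6, SNF 1^6; δ2: rk 2, SNF 1^2
Ȟ^0: (5−4)−0=1 ⇒ Z
Ȟ^1: (10−6)−4=0 ⇒ 0
Ȟ^2: (8−2)−6=0 ⇒ 0

Ȟ^0 ≅ Z,  Ȟ^1 ≅ 0,  Ȟ^2 ≅ 0


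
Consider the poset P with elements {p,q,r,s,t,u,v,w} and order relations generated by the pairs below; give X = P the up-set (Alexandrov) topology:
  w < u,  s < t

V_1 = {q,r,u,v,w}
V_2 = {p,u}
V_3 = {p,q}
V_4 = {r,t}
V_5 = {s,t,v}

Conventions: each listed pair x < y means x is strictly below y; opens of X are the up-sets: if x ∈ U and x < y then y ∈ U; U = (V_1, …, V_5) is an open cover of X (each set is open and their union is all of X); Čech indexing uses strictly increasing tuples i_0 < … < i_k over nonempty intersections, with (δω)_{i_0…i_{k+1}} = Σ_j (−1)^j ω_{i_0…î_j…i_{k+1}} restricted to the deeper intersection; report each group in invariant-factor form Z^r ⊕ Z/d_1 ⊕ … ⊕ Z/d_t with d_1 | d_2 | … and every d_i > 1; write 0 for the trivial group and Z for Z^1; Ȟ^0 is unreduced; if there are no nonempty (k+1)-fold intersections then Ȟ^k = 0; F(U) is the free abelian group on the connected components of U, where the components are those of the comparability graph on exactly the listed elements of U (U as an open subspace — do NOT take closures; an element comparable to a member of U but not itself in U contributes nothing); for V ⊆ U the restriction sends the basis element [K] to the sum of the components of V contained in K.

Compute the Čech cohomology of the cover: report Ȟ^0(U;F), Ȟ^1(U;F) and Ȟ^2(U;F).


nerve of the cover:
  V12={u} V13={q} V14={r} V15={v} V23={p} V45={t}
components per intersection:
  V1: {q} {r} {u,w} {v}
  V2: {p} {u}
  V3: {p} {q}
  V4: {r} {t}
  V5: {s,t} {v}
  V12: {u}
  V13: {q}
  V14: {r}
  V15: {v}
  V23: {p}
  V45: {t}
C dims 12,6; δ0: rk 6, SNF 1^6
Ȟ^0 = (12 − 6) − 0 = 6, so Ȟ^0 ≅ Z^6
Ȟ^1 = (6 − 0) − 6 = 0, so Ȟ^1 ≅ 0
Ȟ^2 = (0 − 0) − 0 = 0, so Ȟ^2 ≅ 0

Ȟ^0(U;F) ≅ Z^6, Ȟ^1(U;F) ≅ 0 and Ȟ^2(U;F) ≅ 0


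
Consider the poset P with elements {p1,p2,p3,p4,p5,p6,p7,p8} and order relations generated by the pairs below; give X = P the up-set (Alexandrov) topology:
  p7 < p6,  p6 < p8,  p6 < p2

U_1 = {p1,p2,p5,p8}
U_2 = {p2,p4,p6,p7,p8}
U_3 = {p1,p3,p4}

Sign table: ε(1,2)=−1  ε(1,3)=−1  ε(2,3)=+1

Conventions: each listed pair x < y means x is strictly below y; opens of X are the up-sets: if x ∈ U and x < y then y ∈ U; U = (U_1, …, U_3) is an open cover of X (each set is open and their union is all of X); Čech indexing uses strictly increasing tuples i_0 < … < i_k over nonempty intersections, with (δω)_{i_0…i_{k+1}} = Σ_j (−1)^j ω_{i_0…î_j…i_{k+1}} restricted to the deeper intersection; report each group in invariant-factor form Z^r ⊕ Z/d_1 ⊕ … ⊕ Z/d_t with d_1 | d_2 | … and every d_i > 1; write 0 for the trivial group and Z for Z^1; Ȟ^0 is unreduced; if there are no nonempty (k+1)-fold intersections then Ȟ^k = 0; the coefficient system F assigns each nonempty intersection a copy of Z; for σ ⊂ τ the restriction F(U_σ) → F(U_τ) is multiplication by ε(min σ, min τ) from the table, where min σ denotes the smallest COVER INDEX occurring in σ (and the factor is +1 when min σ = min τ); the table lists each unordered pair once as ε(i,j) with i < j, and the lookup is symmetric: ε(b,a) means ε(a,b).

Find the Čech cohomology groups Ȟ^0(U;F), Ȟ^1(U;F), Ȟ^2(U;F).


Ȟ^0(U;F) ≅ Z, Ȟ^1(U;F) ≅ Z and Ȟ^2(U;F) ≅ 0

nerve simplices:
  U12={p2,p8} U13={p1} U23={p4}
C dims 3,3; δ0: rk 2, SNF 1^2
degree 0: 3−2−0 = 1 → Ȟ^0 ≅ Z
degree 1: 3−0−2 = 1 → Ȟ^1 ≅ Z
degree 2: 0−0−0 = 0 → Ȟ^2 ≅ 0


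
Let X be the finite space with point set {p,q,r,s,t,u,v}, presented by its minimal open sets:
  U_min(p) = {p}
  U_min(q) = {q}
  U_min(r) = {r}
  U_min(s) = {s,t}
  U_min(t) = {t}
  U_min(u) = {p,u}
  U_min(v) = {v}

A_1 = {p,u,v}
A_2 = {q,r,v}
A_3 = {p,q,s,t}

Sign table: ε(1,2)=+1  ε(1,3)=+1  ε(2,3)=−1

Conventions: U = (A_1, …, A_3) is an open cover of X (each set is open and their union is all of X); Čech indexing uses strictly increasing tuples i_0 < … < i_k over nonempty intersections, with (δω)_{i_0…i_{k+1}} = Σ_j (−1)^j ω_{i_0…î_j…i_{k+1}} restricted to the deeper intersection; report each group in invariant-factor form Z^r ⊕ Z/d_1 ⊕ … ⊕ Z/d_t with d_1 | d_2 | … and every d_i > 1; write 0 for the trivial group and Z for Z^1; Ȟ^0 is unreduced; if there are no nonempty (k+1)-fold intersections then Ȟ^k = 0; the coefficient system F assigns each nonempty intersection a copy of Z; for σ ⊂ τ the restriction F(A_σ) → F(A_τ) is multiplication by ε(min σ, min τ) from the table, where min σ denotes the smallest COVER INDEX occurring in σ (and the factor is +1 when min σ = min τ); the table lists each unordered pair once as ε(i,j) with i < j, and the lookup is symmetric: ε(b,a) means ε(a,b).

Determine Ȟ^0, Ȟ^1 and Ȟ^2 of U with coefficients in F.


cover nerve:
  A12={v} A13={p} A23={q}
C dims 3,3; δ0: rk 3, SNF 1^2·2
Ȟ^0: (3−3)−0=0 ⇒ 0
Ȟ^1: (3−0)−3=0 plus torsion [2] ⇒ Z/2
Ȟ^2: (0−0)−0=0 ⇒ 0

Ȟ^0 = 0; Ȟ^1 = Z/2; Ȟ^2 = 0


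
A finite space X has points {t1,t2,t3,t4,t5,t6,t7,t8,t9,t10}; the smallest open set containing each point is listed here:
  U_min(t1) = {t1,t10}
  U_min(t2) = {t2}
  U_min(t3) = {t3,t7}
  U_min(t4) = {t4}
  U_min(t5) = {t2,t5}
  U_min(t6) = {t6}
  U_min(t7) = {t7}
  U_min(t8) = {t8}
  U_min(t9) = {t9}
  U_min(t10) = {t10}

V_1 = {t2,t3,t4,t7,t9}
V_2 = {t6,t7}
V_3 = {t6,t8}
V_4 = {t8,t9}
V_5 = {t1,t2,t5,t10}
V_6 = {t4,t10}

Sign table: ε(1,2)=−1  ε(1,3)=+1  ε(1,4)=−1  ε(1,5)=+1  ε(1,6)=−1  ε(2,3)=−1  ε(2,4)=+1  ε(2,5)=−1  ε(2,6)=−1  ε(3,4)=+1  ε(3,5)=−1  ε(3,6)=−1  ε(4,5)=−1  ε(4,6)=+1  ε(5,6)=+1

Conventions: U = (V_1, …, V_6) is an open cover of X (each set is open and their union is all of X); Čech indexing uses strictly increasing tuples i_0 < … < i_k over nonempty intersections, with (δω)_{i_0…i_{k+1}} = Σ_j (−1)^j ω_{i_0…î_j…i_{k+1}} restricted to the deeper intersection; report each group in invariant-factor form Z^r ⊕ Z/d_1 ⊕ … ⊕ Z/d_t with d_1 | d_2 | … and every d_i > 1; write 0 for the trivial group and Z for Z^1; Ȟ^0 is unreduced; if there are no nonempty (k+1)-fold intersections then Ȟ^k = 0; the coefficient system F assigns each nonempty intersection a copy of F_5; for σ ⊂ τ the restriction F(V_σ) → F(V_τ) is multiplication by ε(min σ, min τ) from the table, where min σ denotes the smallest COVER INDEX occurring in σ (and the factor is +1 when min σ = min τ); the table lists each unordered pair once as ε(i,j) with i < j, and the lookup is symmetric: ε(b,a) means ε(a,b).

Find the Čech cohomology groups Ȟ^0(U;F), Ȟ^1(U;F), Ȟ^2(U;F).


cover nerve:
  V12={t7} V14={t9} V15={t2} V16={t4} V23={t6} V34={t8} V56={t10}
C dims 6,7; δ0: rk_F5 6
Ȟ^0: (6−6)−0=0 ⇒ 0
Ȟ^1: (7−0)−6=1 ⇒ Z/5
Ȟ^2: (0−0)−0=0 ⇒ 0

Ȟ^0(U;F) ≅ 0, Ȟ^1(U;F) ≅ Z/5 and Ȟ^2(U;F) ≅ 0


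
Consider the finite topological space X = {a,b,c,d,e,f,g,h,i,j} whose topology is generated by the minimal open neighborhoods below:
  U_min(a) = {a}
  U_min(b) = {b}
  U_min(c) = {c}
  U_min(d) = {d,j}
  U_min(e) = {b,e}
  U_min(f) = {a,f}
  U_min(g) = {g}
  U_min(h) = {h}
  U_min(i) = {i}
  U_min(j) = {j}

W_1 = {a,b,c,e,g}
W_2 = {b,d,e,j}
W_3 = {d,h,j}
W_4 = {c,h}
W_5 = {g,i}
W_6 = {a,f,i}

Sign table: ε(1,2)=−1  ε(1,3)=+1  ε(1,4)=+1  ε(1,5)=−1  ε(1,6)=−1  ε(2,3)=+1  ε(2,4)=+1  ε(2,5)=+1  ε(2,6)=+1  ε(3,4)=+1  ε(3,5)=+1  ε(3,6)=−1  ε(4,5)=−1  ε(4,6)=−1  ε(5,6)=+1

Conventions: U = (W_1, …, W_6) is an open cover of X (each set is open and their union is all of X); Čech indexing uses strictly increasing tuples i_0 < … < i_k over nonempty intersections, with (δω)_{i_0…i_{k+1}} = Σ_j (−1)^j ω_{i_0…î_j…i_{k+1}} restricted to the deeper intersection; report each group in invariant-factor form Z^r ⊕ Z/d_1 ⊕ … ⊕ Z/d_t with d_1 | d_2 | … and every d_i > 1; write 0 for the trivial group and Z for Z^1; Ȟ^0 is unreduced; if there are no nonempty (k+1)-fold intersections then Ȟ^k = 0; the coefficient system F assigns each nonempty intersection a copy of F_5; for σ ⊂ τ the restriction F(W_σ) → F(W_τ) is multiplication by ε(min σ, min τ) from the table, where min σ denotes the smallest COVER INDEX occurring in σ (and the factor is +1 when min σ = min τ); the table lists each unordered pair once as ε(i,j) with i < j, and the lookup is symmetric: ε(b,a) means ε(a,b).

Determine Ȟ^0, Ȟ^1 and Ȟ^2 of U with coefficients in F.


nerve simplices:
  W12={b,e} W14={c} W15={g} W16={a} W23={d,j} W34={h} W56={i}
C dims 6,7; δ0: rk_F5 6
degree 0: 6−6−0 = 0 → Ȟ^0 ≅ 0
degree 1: 7−0−6 = 1 → Ȟ^1 ≅ Z/5
degree 2: 0−0−0 = 0 → Ȟ^2 ≅ 0

Ȟ^0(U;F) ≅ 0, Ȟ^1(U;F) ≅ Z/5 and Ȟ^2(U;F) ≅ 0


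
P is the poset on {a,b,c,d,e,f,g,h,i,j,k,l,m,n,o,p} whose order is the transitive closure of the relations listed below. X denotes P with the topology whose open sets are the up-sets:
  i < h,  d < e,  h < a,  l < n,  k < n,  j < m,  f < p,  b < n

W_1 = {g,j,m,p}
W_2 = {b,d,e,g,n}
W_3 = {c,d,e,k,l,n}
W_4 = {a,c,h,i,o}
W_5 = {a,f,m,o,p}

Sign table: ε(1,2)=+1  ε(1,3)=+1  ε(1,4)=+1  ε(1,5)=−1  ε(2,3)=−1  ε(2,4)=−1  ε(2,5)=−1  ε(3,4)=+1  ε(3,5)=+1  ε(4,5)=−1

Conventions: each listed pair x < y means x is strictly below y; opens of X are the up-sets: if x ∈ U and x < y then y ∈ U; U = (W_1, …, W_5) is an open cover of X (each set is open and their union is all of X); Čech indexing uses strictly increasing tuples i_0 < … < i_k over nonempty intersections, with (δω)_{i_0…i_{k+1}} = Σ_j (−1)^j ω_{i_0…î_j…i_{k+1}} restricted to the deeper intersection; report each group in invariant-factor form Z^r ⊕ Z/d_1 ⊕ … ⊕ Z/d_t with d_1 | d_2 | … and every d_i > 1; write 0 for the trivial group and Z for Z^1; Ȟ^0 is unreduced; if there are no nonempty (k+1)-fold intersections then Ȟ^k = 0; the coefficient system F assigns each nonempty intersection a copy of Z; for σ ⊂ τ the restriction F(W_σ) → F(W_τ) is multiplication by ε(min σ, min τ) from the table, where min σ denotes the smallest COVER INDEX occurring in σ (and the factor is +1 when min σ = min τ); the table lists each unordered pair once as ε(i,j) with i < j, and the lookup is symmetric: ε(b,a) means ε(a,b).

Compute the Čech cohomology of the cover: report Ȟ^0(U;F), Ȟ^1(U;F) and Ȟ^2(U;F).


Ȟ^0 ≅ 0, Ȟ^1 ≅ Z/2, Ȟ^2 ≅ 0

cover nerve:
  W12={g} W15={m,p} W23={d,e,n} W34={c} W45={a,o}
C dims 5,5; δ0: rk 5, SNF 1^4·2
Ȟ^0: (5−5)−0=0 ⇒ 0
Ȟ^1: (5−0)−5=0 plus torsion [2] ⇒ Z/2
Ȟ^2: (0−0)−0=0 ⇒ 0


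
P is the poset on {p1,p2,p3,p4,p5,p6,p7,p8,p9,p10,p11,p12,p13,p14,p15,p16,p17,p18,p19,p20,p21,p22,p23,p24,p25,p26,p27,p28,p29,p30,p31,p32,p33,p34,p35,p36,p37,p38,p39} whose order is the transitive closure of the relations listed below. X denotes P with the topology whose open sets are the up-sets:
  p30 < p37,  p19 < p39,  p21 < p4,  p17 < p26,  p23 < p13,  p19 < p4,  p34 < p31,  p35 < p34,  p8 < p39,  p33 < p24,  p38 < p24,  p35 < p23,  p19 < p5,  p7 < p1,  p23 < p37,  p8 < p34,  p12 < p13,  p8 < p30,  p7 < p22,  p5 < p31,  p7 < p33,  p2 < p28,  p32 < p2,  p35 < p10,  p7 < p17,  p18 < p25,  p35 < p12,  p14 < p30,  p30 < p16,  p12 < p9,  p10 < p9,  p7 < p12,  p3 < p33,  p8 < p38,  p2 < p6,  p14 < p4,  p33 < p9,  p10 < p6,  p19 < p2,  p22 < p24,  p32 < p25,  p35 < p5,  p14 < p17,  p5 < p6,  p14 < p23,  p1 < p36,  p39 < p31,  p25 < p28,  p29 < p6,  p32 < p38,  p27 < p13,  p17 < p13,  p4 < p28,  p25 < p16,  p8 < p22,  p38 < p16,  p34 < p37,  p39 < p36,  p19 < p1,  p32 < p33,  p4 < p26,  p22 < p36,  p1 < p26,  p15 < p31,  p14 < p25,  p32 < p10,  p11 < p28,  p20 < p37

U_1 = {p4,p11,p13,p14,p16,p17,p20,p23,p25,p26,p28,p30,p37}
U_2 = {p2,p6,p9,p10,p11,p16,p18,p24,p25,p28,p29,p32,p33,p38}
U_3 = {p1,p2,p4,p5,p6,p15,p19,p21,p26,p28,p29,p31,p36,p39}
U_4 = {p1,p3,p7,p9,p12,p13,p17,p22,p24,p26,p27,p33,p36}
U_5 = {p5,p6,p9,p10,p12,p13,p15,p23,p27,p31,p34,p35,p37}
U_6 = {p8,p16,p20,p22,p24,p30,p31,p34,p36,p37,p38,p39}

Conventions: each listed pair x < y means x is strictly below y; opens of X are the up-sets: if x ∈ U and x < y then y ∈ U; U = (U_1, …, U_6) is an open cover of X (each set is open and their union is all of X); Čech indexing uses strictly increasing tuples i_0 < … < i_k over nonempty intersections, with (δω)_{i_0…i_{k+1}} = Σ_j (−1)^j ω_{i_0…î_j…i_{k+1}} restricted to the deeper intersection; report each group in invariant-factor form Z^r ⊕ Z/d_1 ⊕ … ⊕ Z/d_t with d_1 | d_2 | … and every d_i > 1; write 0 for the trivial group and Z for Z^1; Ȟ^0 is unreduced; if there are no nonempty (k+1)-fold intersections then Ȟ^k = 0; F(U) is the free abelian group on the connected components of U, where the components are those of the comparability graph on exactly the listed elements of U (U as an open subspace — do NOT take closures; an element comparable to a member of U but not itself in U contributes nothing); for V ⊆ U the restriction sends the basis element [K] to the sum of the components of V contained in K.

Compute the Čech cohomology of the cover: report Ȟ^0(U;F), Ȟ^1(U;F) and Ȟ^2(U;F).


nonempty overlaps:
  U12={p11,p16,p25,p28} U13={p4,p26,p28} U14={p13,p17,p26} U15={p13,p23,p37} U16={p16,p20,p30,p37} U23={p2,p6,p28,p29} U24={p9,p24,p33} U25={p6,p9,p10} U26={p16,p24,p38} U34={p1,p26,p36} U35={p5,p6,p15,p31} U36={p31,p36,p39} U45={p9,p12,p13,p27} U46={p22,p24,p36} U56={p31,p34,p37}
  U123={p28} U126={p16} U134={p26} U145={p13} U156={p37} U235={p6} U245={p9} U246={p24} U346={p36} U356={p31}
components per intersection:
  U1: {p4,p11,p13,p14,p16,p17,p20,p23,p25,p26,p28,p30,p37}
  U2: {p2,p6,p9,p10,p11,p16,p18,p24,p25,p28,p29,p32,p33,p38}
  U3: {p1,p2,p4,p5,p6,p15,p19,p21,p26,p28,p29,p31,p36,p39}
  U4: {p1,p3,p7,p9,p12,p13,p17,p22,p24,p26,p27,p33,p36}
  U5: {p5,p6,p9,p10,p12,p13,p15,p23,p27,p31,p34,p35,p37}
  U6: {p8,p16,p20,p22,p24,p30,p31,p34,p36,p37,p38,p39}
  U12: {p11,p16,p25,p28}
  U13: {p4,p26,p28}
  U14: {p13,p17,p26}
  U15: {p13,p23,p37}
  U16: {p16,p20,p30,p37}
  U23: {p2,p6,p28,p29}
  U24: {p9,p24,p33}
  U25: {p6,p9,p10}
  U26: {p16,p24,p38}
  U34: {p1,p26,p36}
  U35: {p5,p6,p15,p31}
  U36: {p31,p36,p39}
  U45: {p9,p12,p13,p27}
  U46: {p22,p24,p36}
  U56: {p31,p34,p37}
  U123: {p28}
  U126: {p16}
  U134: {p26}
  U145: {p13}
  U156: {p37}
  U235: {p6}
  U245: {p9}
  U246: {p24}
  U346: {p36}
  U356: {p31}
C dims 6,15,10; δ0: rk 5, SNF 1^5; δ1: rk 10, SNF 1^9·2
degree 0: 6−5−0 = 1 → Ȟ^0 ≅ Z
degree 1: 15−10−5 = 0 → Ȟ^1 ≅ 0
degree 2: 10−0−10 = 0 plus torsion [2] → Ȟ^2 ≅ Z/2

Ȟ^0 ≅ Z; Ȟ^1 ≅ 0; Ȟ^2 ≅ Z/2


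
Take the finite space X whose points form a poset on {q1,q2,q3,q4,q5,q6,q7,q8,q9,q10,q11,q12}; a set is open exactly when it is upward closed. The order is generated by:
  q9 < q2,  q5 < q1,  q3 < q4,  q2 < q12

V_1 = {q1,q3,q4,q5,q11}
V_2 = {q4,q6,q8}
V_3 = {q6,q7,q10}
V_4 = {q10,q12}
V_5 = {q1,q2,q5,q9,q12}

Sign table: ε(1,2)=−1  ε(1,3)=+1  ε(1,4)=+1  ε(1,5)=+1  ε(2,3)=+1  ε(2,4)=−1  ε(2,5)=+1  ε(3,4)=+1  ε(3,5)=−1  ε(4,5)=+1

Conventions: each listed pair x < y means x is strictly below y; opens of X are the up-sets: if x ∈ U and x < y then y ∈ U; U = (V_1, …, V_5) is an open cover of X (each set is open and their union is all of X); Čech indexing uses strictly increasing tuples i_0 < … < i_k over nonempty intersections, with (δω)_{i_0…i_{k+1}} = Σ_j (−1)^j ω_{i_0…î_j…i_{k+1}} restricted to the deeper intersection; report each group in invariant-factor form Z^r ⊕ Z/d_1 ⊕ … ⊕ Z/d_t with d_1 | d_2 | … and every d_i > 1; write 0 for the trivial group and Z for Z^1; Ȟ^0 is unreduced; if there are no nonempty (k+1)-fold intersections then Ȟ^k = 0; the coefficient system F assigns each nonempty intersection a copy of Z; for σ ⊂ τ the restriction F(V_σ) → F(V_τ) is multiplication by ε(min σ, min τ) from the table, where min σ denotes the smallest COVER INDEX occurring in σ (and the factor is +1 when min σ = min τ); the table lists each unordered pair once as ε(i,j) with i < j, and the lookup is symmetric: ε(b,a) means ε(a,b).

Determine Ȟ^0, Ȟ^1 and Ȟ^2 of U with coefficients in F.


Ȟ^0 = 0, Ȟ^1 = Z/2 and Ȟ^2 = 0

nerve simplices:
  V12={q4} V15={q1,q5} V23={q6} V34={q10} V45={q12}
C dims 5,5; δ0: rk 5, SNF 1^4·2
degree 0: 5−5−0 = 0 → Ȟ^0 ≅ 0
degree 1: 5−0−5 = 0 plus torsion [2] → Ȟ^1 ≅ Z/2
degree 2: 0−0−0 = 0 → Ȟ^2 ≅ 0
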